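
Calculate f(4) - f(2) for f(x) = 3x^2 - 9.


Net change = f(b) - f(a)
f(x) = 3x^2 - 9
Compute f(4):
f(4) = 3 * 4^2 + 0 * 4 - 9
= 48 + 0 - 9
= 39
Compute f(2):
f(2) = 3 * 2^2 + 0 * 2 - 9
= 12 + 0 - 9
= 3
Net change = 39 - 3 = 36

36


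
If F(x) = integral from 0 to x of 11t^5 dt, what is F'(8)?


By the Fundamental Theorem of Calculus (Part 1):
If F(x) = integral from 0 to x of f(t) dt, then F'(x) = f(x)
Here f(t) = 11t^5
So F'(x) = 11x^5
Evaluate at x = 8:
F'(8) = 11 * 8^5
= 11 * 32768
= 360448

360448


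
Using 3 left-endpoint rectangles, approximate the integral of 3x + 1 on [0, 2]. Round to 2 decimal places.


Left Riemann sum uses left endpoints of each subinterval.
Interval: [0, 2], n = 3
dx = (2 - 0) / 3 = 2/3
Left endpoints: [0, 2/3, 4/3]
f values: [1, 3, 5]
Sum = dx * (sum of f values)
= 2/3 * 9
= 6 = 6.00

6.00


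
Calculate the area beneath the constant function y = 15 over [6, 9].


The area under a constant function y = 15 is a rectangle.
Width = 9 - 6 = 3
Height = 15
Area = width * height
= 3 * 15
= 45

45


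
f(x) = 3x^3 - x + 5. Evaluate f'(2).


Differentiate f(x) = 3x^3 - x + 5 term by term:
f'(x) = 9x^2 - 1
Substitute x = 2:
f'(2) = 9 * 2^2 + 0 * 2 - 1
= 36 + 0 - 1
= 35

35


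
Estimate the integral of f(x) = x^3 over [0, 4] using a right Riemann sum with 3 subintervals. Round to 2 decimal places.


Right Riemann sum uses right endpoints of each subinterval.
Interval: [0, 4], n = 3
dx = (4 - 0) / 3 = 4/3
Right endpoints: [4/3, 8/3, 4]
f values: [64/27, 512/27, 64]
Sum = dx * (sum of f values)
= 4/3 * 256/3
= 1024/9 ≈ 113.78

113.78


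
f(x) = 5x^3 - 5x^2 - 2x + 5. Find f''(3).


First derivative:
f'(x) = 15x^2 - 10x - 2
Second derivative:
f''(x) = 30x - 10
Substitute x = 3:
f''(3) = 30 * 3 - 10
= 90 - 10
= 80

80


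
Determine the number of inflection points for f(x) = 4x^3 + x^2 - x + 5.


Inflection points occur where f''(x) = 0 and concavity changes.
f(x) = 4x^3 + x^2 - x + 5
f'(x) = 12x^2 + 2x - 1
f''(x) = 24x + 2
Set f''(x) = 0:
24x + 2 = 0
x = -2 / 24 = -1/12
Since f''(x) is linear (degree 1), it changes sign at this point.
Therefore there is exactly 1 inflection point.

1


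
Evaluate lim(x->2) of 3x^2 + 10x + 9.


Since polynomials are continuous, we use direct substitution.
lim(x->2) of 3x^2 + 10x + 9
= 3 * 2^2 + 10 * 2 + 9
= 12 + 20 + 9
= 41

41


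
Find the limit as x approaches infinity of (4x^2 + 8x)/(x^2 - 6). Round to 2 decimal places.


For limits at infinity with equal-degree polynomials,
we compare leading coefficients.
Numerator leading term: 4x^2
Denominator leading term: x^2
Divide both by x^2:
lim = (4 + 8/x) / (1 - 6/x^2)
As x -> infinity, the 1/x and 1/x^2 terms vanish:
= 4/1 = 4 = 4.00

4.00


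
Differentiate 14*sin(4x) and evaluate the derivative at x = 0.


Apply the chain rule to differentiate 14*sin(4x):
d/dx [14*sin(4x)]
= 14 * cos(4x) * d/dx(4x)
= 14 * 4 * cos(4x)
= 56 * cos(4x)
Evaluate at x = 0:
= 56 * cos(0)
= 56 * 1
= 56

56


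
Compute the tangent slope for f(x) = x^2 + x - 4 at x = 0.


The slope of the tangent line equals f'(x) at the point.
f(x) = x^2 + x - 4
f'(x) = 2x + 1
At x = 0:
f'(0) = 2 * 0 + 1
= 0 + 1
= 1

1


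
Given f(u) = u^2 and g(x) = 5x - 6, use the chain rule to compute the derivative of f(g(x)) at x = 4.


Using the chain rule: (f(g(x)))' = f'(g(x)) * g'(x)
First, find g(4):
g(4) = 5 * 4 - 6 = 14
Next, f'(u) = 2u
And g'(x) = 5
So f'(g(4)) * g'(4)
= 2 * 14 * 5
= 140

140


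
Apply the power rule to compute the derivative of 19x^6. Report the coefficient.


We apply the power rule: d/dx [ax^n] = a*n * x^(n-1)
d/dx [19x^6]
= 19 * 6 * x^(6-1)
= 114x^5
The coefficient is 114

114


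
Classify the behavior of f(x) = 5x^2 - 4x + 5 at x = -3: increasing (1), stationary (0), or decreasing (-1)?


Compute f'(x) to determine behavior:
f'(x) = 10x - 4
f'(-3) = 10 * (-3) - 4
= -30 - 4
= -34
Since f'(-3) < 0, the function is decreasing (-1)

-1


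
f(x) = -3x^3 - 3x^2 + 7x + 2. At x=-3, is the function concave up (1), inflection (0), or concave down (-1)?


Concavity is determined by the sign of f''(x).
f(x) = -3x^3 - 3x^2 + 7x + 2
f'(x) = -9x^2 - 6x + 7
f''(x) = -18x - 6
f''(-3) = -18 * (-3) - 6
= 54 - 6
= 48
Since f''(-3) > 0, the function is concave up (1)

1


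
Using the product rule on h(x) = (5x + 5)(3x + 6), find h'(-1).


Let u(x) = 5x + 5 and v(x) = 3x + 6
u'(x) = 5
v'(x) = 3
Product rule: h'(x) = u'(x)*v(x) + u(x)*v'(x)
= 5 * (3x + 6) + (5x + 5) * 3
At x = -1:
u(-1) = 5 * (-1) + 5 = 0
v(-1) = 3 * (-1) + 6 = 3
h'(-1) = 5 * 3 + 0 * 3
= 15 + 0
= 15

15


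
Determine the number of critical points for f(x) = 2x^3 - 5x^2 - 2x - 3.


Find where f'(x) = 0:
f(x) = 2x^3 - 5x^2 - 2x - 3
f'(x) = 6x^2 - 10x - 2
This is a quadratic in x. Use the discriminant to count real roots.
Discriminant = (-10)^2 - 4 * 6 * (-2)
= 100 - (-48)
= 148
Since discriminant > 0, f'(x) = 0 has 2 real solutions.
Number of critical points: 2

2


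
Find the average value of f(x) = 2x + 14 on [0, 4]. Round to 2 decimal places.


Average value = 1/(b-a) * integral from a to b of f(x) dx
First compute the integral of 2x + 14:
F(x) = x^2 + 14x
F(4) = 1 * 16 + 14 * 4 = 72
F(0) = 1 * 0 + 14 * 0 = 0
Integral = 72 - 0 = 72
Average = 72 / (4 - 0) = 72 / 4
= 18 = 18.00

18.00


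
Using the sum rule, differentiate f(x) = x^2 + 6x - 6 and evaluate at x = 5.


Differentiate term by term using power and sum rules:
f(x) = x^2 + 6x - 6
f'(x) = 2x + 6
Substitute x = 5:
f'(5) = 2 * 5 + 6
= 10 + 6
= 16

16


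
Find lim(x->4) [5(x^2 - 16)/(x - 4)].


Direct substitution gives 0/0, so we factor the numerator.
Factor: 5(x^2 - 16) = 5 * (x - 4)(x + 4)
Cancel the common factor (x - 4):
5(x^2 - 16)/(x - 4) = 5 * (x + 4)
Now substitute x = 4:
= 5 * (4 + 4) = 40

40


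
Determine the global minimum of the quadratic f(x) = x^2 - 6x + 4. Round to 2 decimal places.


For a quadratic f(x) = ax^2 + bx + c with a > 0, the minimum is at the vertex.
Vertex x-coordinate: x = -b/(2a)
x = -(-6) / (2 * 1)
x = 6/2 = 3
Substitute back to find the minimum value:
f(3) = 1 * 3^2 - 6 * 3 + 4
= 9 - 18 + 4
= -5 = -5.00

-5.00


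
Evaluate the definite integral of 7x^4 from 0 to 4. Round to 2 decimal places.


Find the antiderivative of 7x^4:
F(x) = 7/5 * x^5
Apply the Fundamental Theorem of Calculus:
F(4) - F(0)
= 7/5 * 4^5 - 7/5 * 0^5
= 7/5 * (1024 - 0)
= 7/5 * 1024
= 7168/5 = 1433.60

1433.60


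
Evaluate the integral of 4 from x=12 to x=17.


The integral of a constant k over [a, b] equals k * (b - a).
integral from 12 to 17 of 4 dx
= 4 * (17 - 12)
= 4 * 5
= 20

20


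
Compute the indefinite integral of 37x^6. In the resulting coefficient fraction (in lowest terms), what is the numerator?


Apply the power rule for integration:
integral of ax^n dx = a/(n+1) * x^(n+1) + C
integral of 37x^6 dx
= 37/7 * x^7 + C
The coefficient in lowest terms is 37/7, and its numerator is 37

37


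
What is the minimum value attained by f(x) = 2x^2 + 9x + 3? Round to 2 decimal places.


For a quadratic f(x) = ax^2 + bx + c with a > 0, the minimum is at the vertex.
Vertex x-coordinate: x = -b/(2a)
x = -(9) / (2 * 2)
x = -9/4
Substitute back to find the minimum value:
f(-9/4) = 2 * (-9/4)^2 + 9 * (-9/4) + 3
= 81/8 - 81/4 + 3
= -57/8 ≈ -7.13

-7.13


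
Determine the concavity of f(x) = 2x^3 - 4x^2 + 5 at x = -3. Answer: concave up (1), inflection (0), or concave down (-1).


Concavity is determined by the sign of f''(x).
f(x) = 2x^3 - 4x^2 + 5
f'(x) = 6x^2 - 8x
f''(x) = 12x - 8
f''(-3) = 12 * (-3) - 8
= -36 - 8
= -44
Since f''(-3) < 0, the function is concave down (-1)

-1


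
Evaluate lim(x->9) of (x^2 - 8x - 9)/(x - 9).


Direct substitution gives 0/0, so we factor the numerator.
Factor: (x^2 - 8x - 9) = (x - 9)(x + 1)
Cancel the common factor (x - 9):
(x^2 - 8x - 9)/(x - 9) = (x + 1)
Now substitute x = 9:
= (9) - (-1) = 10

10


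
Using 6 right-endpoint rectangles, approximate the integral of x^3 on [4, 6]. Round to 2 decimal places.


Right Riemann sum uses right endpoints of each subinterval.
Interval: [4, 6], n = 6
dx = (6 - 4) / 6 = 1/3
Right endpoints: [13/3, 14/3, 5, 16/3, 17/3, 6]
f values: [2197/27, 2744/27, 125, 4096/27, 4913/27, 216]
Sum = dx * (sum of f values)
= 1/3 * 2573/3
= 2573/9 ≈ 285.89

285.89


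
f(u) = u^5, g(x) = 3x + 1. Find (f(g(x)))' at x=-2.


Using the chain rule: (f(g(x)))' = f'(g(x)) * g'(x)
First, find g(-2):
g(-2) = 3 * (-2) + 1 = -5
Next, f'(u) = 5u^4
And g'(x) = 3
So f'(g(-2)) * g'(-2)
= 5 * (-5)^4 * 3
= 5 * 625 * 3
= 9375

9375


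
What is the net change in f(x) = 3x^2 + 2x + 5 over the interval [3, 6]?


Net change = f(b) - f(a)
f(x) = 3x^2 + 2x + 5
Compute f(6):
f(6) = 3 * 6^2 + 2 * 6 + 5
= 108 + 12 + 5
= 125
Compute f(3):
f(3) = 3 * 3^2 + 2 * 3 + 5
= 27 + 6 + 5
= 38
Net change = 125 - 38 = 87

87


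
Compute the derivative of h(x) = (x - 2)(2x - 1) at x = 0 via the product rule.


Let u(x) = x - 2 and v(x) = 2x - 1
u'(x) = 1
v'(x) = 2
Product rule: h'(x) = u'(x)*v(x) + u(x)*v'(x)
= 1 * (2x - 1) + (x - 2) * 2
At x = 0:
u(0) = 1 * 0 - 2 = -2
v(0) = 2 * 0 - 1 = -1
h'(0) = 1 * (-1) + (-2) * 2
= -1 - 4
= -5

-5


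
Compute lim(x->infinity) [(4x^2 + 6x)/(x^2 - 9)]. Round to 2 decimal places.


For limits at infinity with equal-degree polynomials,
we compare leading coefficients.
Numerator leading term: 4x^2
Denominator leading term: x^2
Divide both by x^2:
lim = (4 + 6/x) / (1 - 9/x^2)
As x -> infinity, the 1/x and 1/x^2 terms vanish:
= 4/1 = 4 = 4.00

4.00


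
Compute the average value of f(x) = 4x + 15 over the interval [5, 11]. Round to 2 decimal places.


Average value = 1/(b-a) * integral from a to b of f(x) dx
First compute the integral of 4x + 15:
F(x) = 2x^2 + 15x
F(11) = 2 * 121 + 15 * 11 = 407
F(5) = 2 * 25 + 15 * 5 = 125
Integral = 407 - 125 = 282
Average = 282 / (11 - 5) = 282 / 6
= 47 = 47.00

47.00


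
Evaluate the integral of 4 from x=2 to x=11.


The integral of a constant k over [a, b] equals k * (b - a).
integral from 2 to 11 of 4 dx
= 4 * (11 - 2)
= 4 * 9
= 36

36


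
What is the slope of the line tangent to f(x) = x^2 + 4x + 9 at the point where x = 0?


The slope of the tangent line equals f'(x) at the point.
f(x) = x^2 + 4x + 9
f'(x) = 2x + 4
At x = 0:
f'(0) = 2 * 0 + 4
= 0 + 4
= 4

4


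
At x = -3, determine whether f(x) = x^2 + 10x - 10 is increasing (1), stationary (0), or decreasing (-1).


Compute f'(x) to determine behavior:
f'(x) = 2x + 10
f'(-3) = 2 * (-3) + 10
= -6 + 10
= 4
Since f'(-3) > 0, the function is increasing (1)

1


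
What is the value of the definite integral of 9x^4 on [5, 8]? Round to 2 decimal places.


Find the antiderivative of 9x^4:
F(x) = 9/5 * x^5
Apply the Fundamental Theorem of Calculus:
F(8) - F(5)
= 9/5 * 8^5 - 9/5 * 5^5
= 9/5 * (32768 - 3125)
= 9/5 * 29643
= 266787/5 = 53357.40

53357.40


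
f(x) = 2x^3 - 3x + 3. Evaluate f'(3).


Differentiate f(x) = 2x^3 - 3x + 3 term by term:
f'(x) = 6x^2 - 3
Substitute x = 3:
f'(3) = 6 * 3^2 + 0 * 3 - 3
= 54 + 0 - 3
= 51

51


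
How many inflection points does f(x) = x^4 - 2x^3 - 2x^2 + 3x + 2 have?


Inflection points occur where f''(x) = 0 and concavity changes.
f(x) = x^4 - 2x^3 - 2x^2 + 3x + 2
f'(x) = 4x^3 - 6x^2 - 4x + 3
f''(x) = 12x^2 - 12x - 4
This is a quadratic in x. Use the discriminant to count real roots.
Discriminant = (-12)^2 - 4 * 12 * (-4)
= 144 - (-192)
= 336
Since discriminant > 0, f''(x) = 0 has 2 distinct real solutions.
A quadratic with two distinct real roots changes sign at each root, so concavity changes at both.
Number of inflection points: 2

2


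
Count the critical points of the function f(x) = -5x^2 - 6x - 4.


Find where f'(x) = 0:
f'(x) = -10x - 6
Set f'(x) = 0:
-10x - 6 = 0
x = 6 / (-10) = -3/5
This is a linear equation in x, so there is exactly one solution.
Number of critical points: 1

1


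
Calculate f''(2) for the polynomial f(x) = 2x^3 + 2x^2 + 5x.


First derivative:
f'(x) = 6x^2 + 4x + 5
Second derivative:
f''(x) = 12x + 4
Substitute x = 2:
f''(2) = 12 * 2 + 4
= 24 + 4
= 28

28


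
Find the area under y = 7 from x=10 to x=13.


The area under a constant function y = 7 is a rectangle.
Width = 13 - 10 = 3
Height = 7
Area = width * height
= 3 * 7
= 21

21


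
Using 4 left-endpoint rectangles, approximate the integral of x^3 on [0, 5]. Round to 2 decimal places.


Left Riemann sum uses left endpoints of each subinterval.
Interval: [0, 5], n = 4
dx = (5 - 0) / 4 = 5/4
Left endpoints: [0, 5/4, 5/2, 15/4]
f values: [0, 125/64, 125/8, 3375/64]
Sum = dx * (sum of f values)
= 5/4 * 1125/16
= 5625/64 ≈ 87.89

87.89


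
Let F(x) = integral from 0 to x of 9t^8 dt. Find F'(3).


By the Fundamental Theorem of Calculus (Part 1):
If F(x) = integral from 0 to x of f(t) dt, then F'(x) = f(x)
Here f(t) = 9t^8
So F'(x) = 9x^8
Evaluate at x = 3:
F'(3) = 9 * 3^8
= 9 * 6561
= 59049

59049


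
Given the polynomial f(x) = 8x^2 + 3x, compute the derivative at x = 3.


Differentiate term by term using power and sum rules:
f(x) = 8x^2 + 3x
f'(x) = 16x + 3
Substitute x = 3:
f'(3) = 16 * 3 + 3
= 48 + 3
= 51

51


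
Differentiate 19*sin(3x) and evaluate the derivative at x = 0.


Apply the chain rule to differentiate 19*sin(3x):
d/dx [19*sin(3x)]
= 19 * cos(3x) * d/dx(3x)
= 19 * 3 * cos(3x)
= 57 * cos(3x)
Evaluate at x = 0:
= 57 * cos(0)
= 57 * 1
= 57

57


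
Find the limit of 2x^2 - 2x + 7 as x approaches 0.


Since polynomials are continuous, we use direct substitution.
lim(x->0) of 2x^2 - 2x + 7
= 2 * 0^2 - 2 * 0 + 7
= 0 + 0 + 7
= 7

7


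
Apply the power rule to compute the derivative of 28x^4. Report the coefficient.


We apply the power rule: d/dx [ax^n] = a*n * x^(n-1)
d/dx [28x^4]
= 28 * 4 * x^(4-1)
= 112x^3
The coefficient is 112

112


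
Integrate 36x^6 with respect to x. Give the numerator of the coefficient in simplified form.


Apply the power rule for integration:
integral of ax^n dx = a/(n+1) * x^(n+1) + C
integral of 36x^6 dx
= 36/7 * x^7 + C
The coefficient in lowest terms is 36/7, and its numerator is 36

36


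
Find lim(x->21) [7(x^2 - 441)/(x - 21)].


Direct substitution gives 0/0, so we factor the numerator.
Factor: 7(x^2 - 441) = 7 * (x - 21)(x + 21)
Cancel the common factor (x - 21):
7(x^2 - 441)/(x - 21) = 7 * (x + 21)
Now substitute x = 21:
= 7 * (21 + 21) = 294

294


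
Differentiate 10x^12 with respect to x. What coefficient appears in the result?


We apply the power rule: d/dx [ax^n] = a*n * x^(n-1)
d/dx [10x^12]
= 10 * 12 * x^(12-1)
= 120x^11
The coefficient is 120

120


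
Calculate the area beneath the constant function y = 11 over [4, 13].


The area under a constant function y = 11 is a rectangle.
Width = 13 - 4 = 9
Height = 11
Area = width * height
= 9 * 11
= 99

99


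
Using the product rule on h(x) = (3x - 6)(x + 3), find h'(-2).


Let u(x) = 3x - 6 and v(x) = x + 3
u'(x) = 3
v'(x) = 1
Product rule: h'(x) = u'(x)*v(x) + u(x)*v'(x)
= 3 * (x + 3) + (3x - 6) * 1
At x = -2:
u(-2) = 3 * (-2) - 6 = -12
v(-2) = 1 * (-2) + 3 = 1
h'(-2) = 3 * 1 + (-12) * 1
= 3 - 12
= -9

-9


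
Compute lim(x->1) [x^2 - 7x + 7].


Since polynomials are continuous, we use direct substitution.
lim(x->1) of x^2 - 7x + 7
= 1 * 1^2 - 7 * 1 + 7
= 1 - 7 + 7
= 1

1


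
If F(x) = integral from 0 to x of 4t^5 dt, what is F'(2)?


By the Fundamental Theorem of Calculus (Part 1):
If F(x) = integral from 0 to x of f(t) dt, then F'(x) = f(x)
Here f(t) = 4t^5
So F'(x) = 4x^5
Evaluate at x = 2:
F'(2) = 4 * 2^5
= 4 * 32
= 128

128


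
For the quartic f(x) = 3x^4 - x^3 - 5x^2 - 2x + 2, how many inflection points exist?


Inflection points occur where f''(x) = 0 and concavity changes.
f(x) = 3x^4 - x^3 - 5x^2 - 2x + 2
f'(x) = 12x^3 - 3x^2 - 10x - 2
f''(x) = 36x^2 - 6x - 10
This is a quadratic in x. Use the discriminant to count real roots.
Discriminant = (-6)^2 - 4 * 36 * (-10)
= 36 - (-1440)
= 1476
Since discriminant > 0, f''(x) = 0 has 2 distinct real solutions.
A quadratic with two distinct real roots changes sign at each root, so concavity changes at both.
Number of inflection points: 2

2


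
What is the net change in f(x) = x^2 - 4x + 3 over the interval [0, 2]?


Net change = f(b) - f(a)
f(x) = x^2 - 4x + 3
Compute f(2):
f(2) = 1 * 2^2 - 4 * 2 + 3
= 4 - 8 + 3
= -1
Compute f(0):
f(0) = 1 * 0^2 - 4 * 0 + 3
= 0 + 0 + 3
= 3
Net change = -1 - 3 = -4

-4


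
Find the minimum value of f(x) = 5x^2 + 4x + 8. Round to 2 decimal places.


For a quadratic f(x) = ax^2 + bx + c with a > 0, the minimum is at the vertex.
Vertex x-coordinate: x = -b/(2a)
x = -(4) / (2 * 5)
x = -4/10 = -2/5
Substitute back to find the minimum value:
f(-2/5) = 5 * (-2/5)^2 + 4 * (-2/5) + 8
= 4/5 - 8/5 + 8
= 36/5 = 7.20

7.20


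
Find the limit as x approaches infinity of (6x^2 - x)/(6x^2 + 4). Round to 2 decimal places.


For limits at infinity with equal-degree polynomials,
we compare leading coefficients.
Numerator leading term: 6x^2
Denominator leading term: 6x^2
Divide both by x^2:
lim = (6 - 1/x) / (6 + 4/x^2)
As x -> infinity, the 1/x and 1/x^2 terms vanish:
= 6/6 = 1 = 1.00

1.00


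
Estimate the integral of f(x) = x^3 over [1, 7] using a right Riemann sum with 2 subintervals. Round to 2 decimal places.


Right Riemann sum uses right endpoints of each subinterval.
Interval: [1, 7], n = 2
dx = (7 - 1) / 2 = 3
Right endpoints: [4, 7]
f values: [64, 343]
Sum = dx * (sum of f values)
= 3 * 407
= 1221 = 1221.00

1221.00


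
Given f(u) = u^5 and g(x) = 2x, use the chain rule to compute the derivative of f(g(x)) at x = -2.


Using the chain rule: (f(g(x)))' = f'(g(x)) * g'(x)
First, find g(-2):
g(-2) = 2 * (-2) + 0 = -4
Next, f'(u) = 5u^4
And g'(x) = 2
So f'(g(-2)) * g'(-2)
= 5 * (-4)^4 * 2
= 5 * 256 * 2
= 2560

2560


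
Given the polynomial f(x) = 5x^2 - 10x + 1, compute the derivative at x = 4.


Differentiate term by term using power and sum rules:
f(x) = 5x^2 - 10x + 1
f'(x) = 10x - 10
Substitute x = 4:
f'(4) = 10 * 4 - 10
= 40 - 10
= 30

30


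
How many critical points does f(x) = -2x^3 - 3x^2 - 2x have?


Find where f'(x) = 0:
f(x) = -2x^3 - 3x^2 - 2x
f'(x) = -6x^2 - 6x - 2
This is a quadratic in x. Use the discriminant to count real roots.
Discriminant = (-6)^2 - 4 * (-6) * (-2)
= 36 - 48
= -12
Since discriminant < 0, f'(x) = 0 has no real solutions.
Number of critical points: 0

0


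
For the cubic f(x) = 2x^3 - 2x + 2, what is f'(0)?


Differentiate f(x) = 2x^3 - 2x + 2 term by term:
f'(x) = 6x^2 - 2
Substitute x = 0:
f'(0) = 6 * 0^2 + 0 * 0 - 2
= 0 + 0 - 2
= -2

-2


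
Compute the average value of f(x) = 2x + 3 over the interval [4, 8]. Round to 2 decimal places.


Average value = 1/(b-a) * integral from a to b of f(x) dx
First compute the integral of 2x + 3:
F(x) = x^2 + 3x
F(8) = 1 * 64 + 3 * 8 = 88
F(4) = 1 * 16 + 3 * 4 = 28
Integral = 88 - 28 = 60
Average = 60 / (8 - 4) = 60 / 4
= 15 = 15.00

15.00


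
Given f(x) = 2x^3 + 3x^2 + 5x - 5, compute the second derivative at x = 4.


First derivative:
f'(x) = 6x^2 + 6x + 5
Second derivative:
f''(x) = 12x + 6
Substitute x = 4:
f''(4) = 12 * 4 + 6
= 48 + 6
= 54

54


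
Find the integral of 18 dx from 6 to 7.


The integral of a constant k over [a, b] equals k * (b - a).
integral from 6 to 7 of 18 dx
= 18 * (7 - 6)
= 18 * 1
= 18

18


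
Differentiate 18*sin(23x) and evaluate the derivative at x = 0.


Apply the chain rule to differentiate 18*sin(23x):
d/dx [18*sin(23x)]
= 18 * cos(23x) * d/dx(23x)
= 18 * 23 * cos(23x)
= 414 * cos(23x)
Evaluate at x = 0:
= 414 * cos(0)
= 414 * 1
= 414

414


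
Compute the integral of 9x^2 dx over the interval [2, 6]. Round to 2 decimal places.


Find the antiderivative of 9x^2:
F(x) = 9/3 * x^3
Apply the Fundamental Theorem of Calculus:
F(6) - F(2)
= 9/3 * 6^3 - 9/3 * 2^3
= 9/3 * (216 - 8)
= 9/3 * 208
= 624 = 624.00

624.00


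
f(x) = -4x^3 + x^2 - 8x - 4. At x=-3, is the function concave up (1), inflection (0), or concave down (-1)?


Concavity is determined by the sign of f''(x).
f(x) = -4x^3 + x^2 - 8x - 4
f'(x) = -12x^2 + 2x - 8
f''(x) = -24x + 2
f''(-3) = -24 * (-3) + 2
= 72 + 2
= 74
Since f''(-3) > 0, the function is concave up (1)

1


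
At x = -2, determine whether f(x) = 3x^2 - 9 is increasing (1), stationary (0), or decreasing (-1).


Compute f'(x) to determine behavior:
f'(x) = 6x
f'(-2) = 6 * (-2) + 0
= -12 + 0
= -12
Since f'(-2) < 0, the function is decreasing (-1)

-1


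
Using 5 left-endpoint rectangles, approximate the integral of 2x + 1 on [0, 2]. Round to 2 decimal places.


Left Riemann sum uses left endpoints of each subinterval.
Interval: [0, 2], n = 5
dx = (2 - 0) / 5 = 2/5
Left endpoints: [0, 2/5, 4/5, 6/5, 8/5]
f values: [1, 9/5, 13/5, 17/5, 21/5]
Sum = dx * (sum of f values)
= 2/5 * 13
= 26/5 = 5.20

5.20


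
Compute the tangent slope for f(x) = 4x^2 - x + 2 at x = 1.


The slope of the tangent line equals f'(x) at the point.
f(x) = 4x^2 - x + 2
f'(x) = 8x - 1
At x = 1:
f'(1) = 8 * 1 - 1
= 8 - 1
= 7

7


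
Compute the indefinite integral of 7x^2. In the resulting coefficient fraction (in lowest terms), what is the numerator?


Apply the power rule for integration:
integral of ax^n dx = a/(n+1) * x^(n+1) + C
integral of 7x^2 dx
= 7/3 * x^3 + C
The coefficient in lowest terms is 7/3, and its numerator is 7

7


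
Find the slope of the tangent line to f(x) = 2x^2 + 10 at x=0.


The slope of the tangent line equals f'(x) at the point.
f(x) = 2x^2 + 10
f'(x) = 4x
At x = 0:
f'(0) = 4 * 0 + 0
= 0 + 0
= 0

0


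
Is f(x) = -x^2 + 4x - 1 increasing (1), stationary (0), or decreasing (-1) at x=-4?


Compute f'(x) to determine behavior:
f'(x) = -2x + 4
f'(-4) = -2 * (-4) + 4
= 8 + 4
= 12
Since f'(-4) > 0, the function is increasing (1)

1


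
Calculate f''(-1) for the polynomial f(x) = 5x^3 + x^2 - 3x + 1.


First derivative:
f'(x) = 15x^2 + 2x - 3
Second derivative:
f''(x) = 30x + 2
Substitute x = -1:
f''(-1) = 30 * (-1) + 2
= -30 + 2
= -28

-28


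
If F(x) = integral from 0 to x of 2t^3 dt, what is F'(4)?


By the Fundamental Theorem of Calculus (Part 1):
If F(x) = integral from 0 to x of f(t) dt, then F'(x) = f(x)
Here f(t) = 2t^3
So F'(x) = 2x^3
Evaluate at x = 4:
F'(4) = 2 * 4^3
= 2 * 64
= 128

128


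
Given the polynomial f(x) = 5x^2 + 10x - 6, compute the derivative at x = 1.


Differentiate term by term using power and sum rules:
f(x) = 5x^2 + 10x - 6
f'(x) = 10x + 10
Substitute x = 1:
f'(1) = 10 * 1 + 10
= 10 + 10
= 20

20


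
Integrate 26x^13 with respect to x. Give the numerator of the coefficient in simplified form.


Apply the power rule for integration:
integral of ax^n dx = a/(n+1) * x^(n+1) + C
integral of 26x^13 dx
= 26/14 * x^14 + C
= 13/7 * x^14 + C
The coefficient in lowest terms is 13/7, and its numerator is 13

13


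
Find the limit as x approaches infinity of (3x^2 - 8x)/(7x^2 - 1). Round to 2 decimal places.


For limits at infinity with equal-degree polynomials,
we compare leading coefficients.
Numerator leading term: 3x^2
Denominator leading term: 7x^2
Divide both by x^2:
lim = (3 - 8/x) / (7 - 1/x^2)
As x -> infinity, the 1/x and 1/x^2 terms vanish:
= 3/7 ≈ 0.43

0.43


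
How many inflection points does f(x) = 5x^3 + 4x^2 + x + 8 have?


Inflection points occur where f''(x) = 0 and concavity changes.
f(x) = 5x^3 + 4x^2 + x + 8
f'(x) = 15x^2 + 8x + 1
f''(x) = 30x + 8
Set f''(x) = 0:
30x + 8 = 0
x = -8 / 30 = -4/15
Since f''(x) is linear (degree 1), it changes sign at this point.
Therefore there is exactly 1 inflection point.

1


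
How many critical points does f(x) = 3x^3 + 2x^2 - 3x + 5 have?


Find where f'(x) = 0:
f(x) = 3x^3 + 2x^2 - 3x + 5
f'(x) = 9x^2 + 4x - 3
This is a quadratic in x. Use the discriminant to count real roots.
Discriminant = (4)^2 - 4 * 9 * (-3)
= 16 - (-108)
= 124
Since discriminant > 0, f'(x) = 0 has 2 real solutions.
Number of critical points: 2

2


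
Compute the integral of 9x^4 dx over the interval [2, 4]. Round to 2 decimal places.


Find the antiderivative of 9x^4:
F(x) = 9/5 * x^5
Apply the Fundamental Theorem of Calculus:
F(4) - F(2)
= 9/5 * 4^5 - 9/5 * 2^5
= 9/5 * (1024 - 32)
= 9/5 * 992
= 8928/5 = 1785.60

1785.60


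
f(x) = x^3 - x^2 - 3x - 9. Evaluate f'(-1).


Differentiate f(x) = x^3 - x^2 - 3x - 9 term by term:
f'(x) = 3x^2 - 2x - 3
Substitute x = -1:
f'(-1) = 3 * (-1)^2 - 2 * (-1) - 3
= 3 + 2 - 3
= 2

2


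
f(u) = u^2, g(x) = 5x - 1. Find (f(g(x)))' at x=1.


Using the chain rule: (f(g(x)))' = f'(g(x)) * g'(x)
First, find g(1):
g(1) = 5 * 1 - 1 = 4
Next, f'(u) = 2u
And g'(x) = 5
So f'(g(1)) * g'(1)
= 2 * 4 * 5
= 40

40


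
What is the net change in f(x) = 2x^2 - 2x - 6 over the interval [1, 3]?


Net change = f(b) - f(a)
f(x) = 2x^2 - 2x - 6
Compute f(3):
f(3) = 2 * 3^2 - 2 * 3 - 6
= 18 - 6 - 6
= 6
Compute f(1):
f(1) = 2 * 1^2 - 2 * 1 - 6
= 2 - 2 - 6
= -6
Net change = 6 - (-6) = 12

12


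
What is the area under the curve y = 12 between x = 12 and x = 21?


The area under a constant function y = 12 is a rectangle.
Width = 21 - 12 = 9
Height = 12
Area = width * height
= 9 * 12
= 108

108


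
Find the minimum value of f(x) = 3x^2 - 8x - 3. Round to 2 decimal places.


For a quadratic f(x) = ax^2 + bx + c with a > 0, the minimum is at the vertex.
Vertex x-coordinate: x = -b/(2a)
x = -(-8) / (2 * 3)
x = 8/6 = 4/3
Substitute back to find the minimum value:
f(4/3) = 3 * (4/3)^2 - 8 * (4/3) - 3
= 16/3 - 32/3 - 3
= -25/3 ≈ -8.33

-8.33


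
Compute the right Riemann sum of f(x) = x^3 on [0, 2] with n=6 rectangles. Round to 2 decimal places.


Right Riemann sum uses right endpoints of each subinterval.
Interval: [0, 2], n = 6
dx = (2 - 0) / 6 = 1/3
Right endpoints: [1/3, 2/3, 1, 4/3, 5/3, 2]
f values: [1/27, 8/27, 1, 64/27, 125/27, 8]
Sum = dx * (sum of f values)
= 1/3 * 49/3
= 49/9 ≈ 5.44

5.44


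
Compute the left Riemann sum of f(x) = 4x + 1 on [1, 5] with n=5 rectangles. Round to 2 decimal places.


Left Riemann sum uses left endpoints of each subinterval.
Interval: [1, 5], n = 5
dx = (5 - 1) / 5 = 4/5
Left endpoints: [1, 9/5, 13/5, 17/5, 21/5]
f values: [5, 41/5, 57/5, 73/5, 89/5]
Sum = dx * (sum of f values)
= 4/5 * 57
= 228/5 = 45.60

45.60


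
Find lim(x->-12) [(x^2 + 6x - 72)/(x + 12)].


Direct substitution gives 0/0, so we factor the numerator.
Factor: (x^2 + 6x - 72) = (x + 12)(x - 6)
Cancel the common factor (x + 12):
(x^2 + 6x - 72)/(x + 12) = (x - 6)
Now substitute x = -12:
= (-12) - (6) = -18

-18


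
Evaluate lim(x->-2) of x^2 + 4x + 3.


Since polynomials are continuous, we use direct substitution.
lim(x->-2) of x^2 + 4x + 3
= 1 * (-2)^2 + 4 * (-2) + 3
= 4 - 8 + 3
= -1

-1


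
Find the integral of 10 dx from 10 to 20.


The integral of a constant k over [a, b] equals k * (b - a).
integral from 10 to 20 of 10 dx
= 10 * (20 - 10)
= 10 * 10
= 100

100


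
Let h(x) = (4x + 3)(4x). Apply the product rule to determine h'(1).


Let u(x) = 4x + 3 and v(x) = 4x
u'(x) = 4
v'(x) = 4
Product rule: h'(x) = u'(x)*v(x) + u(x)*v'(x)
= 4 * (4x) + (4x + 3) * 4
At x = 1:
u(1) = 4 * 1 + 3 = 7
v(1) = 4 * 1 + 0 = 4
h'(1) = 4 * 4 + 7 * 4
= 16 + 28
= 44

44


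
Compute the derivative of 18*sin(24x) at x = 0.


Apply the chain rule to differentiate 18*sin(24x):
d/dx [18*sin(24x)]
= 18 * cos(24x) * d/dx(24x)
= 18 * 24 * cos(24x)
= 432 * cos(24x)
Evaluate at x = 0:
= 432 * cos(0)
= 432 * 1
= 432

432


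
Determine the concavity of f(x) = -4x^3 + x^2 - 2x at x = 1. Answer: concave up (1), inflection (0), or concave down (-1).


Concavity is determined by the sign of f''(x).
f(x) = -4x^3 + x^2 - 2x
f'(x) = -12x^2 + 2x - 2
f''(x) = -24x + 2
f''(1) = -24 * 1 + 2
= -24 + 2
= -22
Since f''(1) < 0, the function is concave down (-1)

-1


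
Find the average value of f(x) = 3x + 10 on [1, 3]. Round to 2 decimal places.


Average value = 1/(b-a) * integral from a to b of f(x) dx
First compute the integral of 3x + 10:
F(x) = (3/2)x^2 + 10x
F(3) = 3/2 * 9 + 10 * 3 = 87/2
F(1) = 3/2 * 1 + 10 * 1 = 23/2
Integral = 87/2 - 23/2 = 32
Average = 32 / (3 - 1) = 32 / 2
= 16 = 16.00

16.00


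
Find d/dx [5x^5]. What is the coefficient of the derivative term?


We apply the power rule: d/dx [ax^n] = a*n * x^(n-1)
d/dx [5x^5]
= 5 * 5 * x^(5-1)
= 25x^4
The coefficient is 25

25


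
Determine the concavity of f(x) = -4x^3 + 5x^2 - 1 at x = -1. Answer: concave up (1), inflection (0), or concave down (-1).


Concavity is determined by the sign of f''(x).
f(x) = -4x^3 + 5x^2 - 1
f'(x) = -12x^2 + 10x
f''(x) = -24x + 10
f''(-1) = -24 * (-1) + 10
= 24 + 10
= 34
Since f''(-1) > 0, the function is concave up (1)

1


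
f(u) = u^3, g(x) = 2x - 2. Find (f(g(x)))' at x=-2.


Using the chain rule: (f(g(x)))' = f'(g(x)) * g'(x)
First, find g(-2):
g(-2) = 2 * (-2) - 2 = -6
Next, f'(u) = 3u^2
And g'(x) = 2
So f'(g(-2)) * g'(-2)
= 3 * (-6)^2 * 2
= 3 * 36 * 2
= 216

216


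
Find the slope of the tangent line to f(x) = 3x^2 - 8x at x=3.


The slope of the tangent line equals f'(x) at the point.
f(x) = 3x^2 - 8x
f'(x) = 6x - 8
At x = 3:
f'(3) = 6 * 3 - 8
= 18 - 8
= 10

10


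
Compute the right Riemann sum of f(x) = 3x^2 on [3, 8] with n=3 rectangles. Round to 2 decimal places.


Right Riemann sum uses right endpoints of each subinterval.
Interval: [3, 8], n = 3
dx = (8 - 3) / 3 = 5/3
Right endpoints: [14/3, 19/3, 8]
f values: [196/3, 361/3, 192]
Sum = dx * (sum of f values)
= 5/3 * 1133/3
= 5665/9 ≈ 629.44

629.44


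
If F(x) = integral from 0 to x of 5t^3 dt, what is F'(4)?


By the Fundamental Theorem of Calculus (Part 1):
If F(x) = integral from 0 to x of f(t) dt, then F'(x) = f(x)
Here f(t) = 5t^3
So F'(x) = 5x^3
Evaluate at x = 4:
F'(4) = 5 * 4^3
= 5 * 64
= 320

320


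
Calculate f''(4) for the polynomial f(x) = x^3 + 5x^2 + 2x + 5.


First derivative:
f'(x) = 3x^2 + 10x + 2
Second derivative:
f''(x) = 6x + 10
Substitute x = 4:
f''(4) = 6 * 4 + 10
= 24 + 10
= 34

34


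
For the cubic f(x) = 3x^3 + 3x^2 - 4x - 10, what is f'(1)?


Differentiate f(x) = 3x^3 + 3x^2 - 4x - 10 term by term:
f'(x) = 9x^2 + 6x - 4
Substitute x = 1:
f'(1) = 9 * 1^2 + 6 * 1 - 4
= 9 + 6 - 4
= 11

11


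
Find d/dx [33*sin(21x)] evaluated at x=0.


Apply the chain rule to differentiate 33*sin(21x):
d/dx [33*sin(21x)]
= 33 * cos(21x) * d/dx(21x)
= 33 * 21 * cos(21x)
= 693 * cos(21x)
Evaluate at x = 0:
= 693 * cos(0)
= 693 * 1
= 693

693


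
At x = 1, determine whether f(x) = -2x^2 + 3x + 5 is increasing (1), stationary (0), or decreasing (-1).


Compute f'(x) to determine behavior:
f'(x) = -4x + 3
f'(1) = -4 * 1 + 3
= -4 + 3
= -1
Since f'(1) < 0, the function is decreasing (-1)

-1


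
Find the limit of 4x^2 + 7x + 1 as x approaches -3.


Since polynomials are continuous, we use direct substitution.
lim(x->-3) of 4x^2 + 7x + 1
= 4 * (-3)^2 + 7 * (-3) + 1
= 36 - 21 + 1
= 16

16


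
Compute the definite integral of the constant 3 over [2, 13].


The integral of a constant k over [a, b] equals k * (b - a).
integral from 2 to 13 of 3 dx
= 3 * (13 - 2)
= 3 * 11
= 33

33


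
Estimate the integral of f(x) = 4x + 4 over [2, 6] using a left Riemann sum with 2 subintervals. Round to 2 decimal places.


Left Riemann sum uses left endpoints of each subinterval.
Interval: [2, 6], n = 2
dx = (6 - 2) / 2 = 2
Left endpoints: [2, 4]
f values: [12, 20]
Sum = dx * (sum of f values)
= 2 * 32
= 64 = 64.00

64.00


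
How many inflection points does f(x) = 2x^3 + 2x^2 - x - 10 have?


Inflection points occur where f''(x) = 0 and concavity changes.
f(x) = 2x^3 + 2x^2 - x - 10
f'(x) = 6x^2 + 4x - 1
f''(x) = 12x + 4
Set f''(x) = 0:
12x + 4 = 0
x = -4 / 12 = -1/3
Since f''(x) is linear (degree 1), it changes sign at this point.
Therefore there is exactly 1 inflection point.

1


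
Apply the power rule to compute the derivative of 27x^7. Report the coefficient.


We apply the power rule: d/dx [ax^n] = a*n * x^(n-1)
d/dx [27x^7]
= 27 * 7 * x^(7-1)
= 189x^6
The coefficient is 189

189


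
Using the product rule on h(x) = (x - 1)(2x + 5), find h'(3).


Let u(x) = x - 1 and v(x) = 2x + 5
u'(x) = 1
v'(x) = 2
Product rule: h'(x) = u'(x)*v(x) + u(x)*v'(x)
= 1 * (2x + 5) + (x - 1) * 2
At x = 3:
u(3) = 1 * 3 - 1 = 2
v(3) = 2 * 3 + 5 = 11
h'(3) = 1 * 11 + 2 * 2
= 11 + 4
= 15

15


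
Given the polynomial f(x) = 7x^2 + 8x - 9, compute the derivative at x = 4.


Differentiate term by term using power and sum rules:
f(x) = 7x^2 + 8x - 9
f'(x) = 14x + 8
Substitute x = 4:
f'(4) = 14 * 4 + 8
= 56 + 8
= 64

64


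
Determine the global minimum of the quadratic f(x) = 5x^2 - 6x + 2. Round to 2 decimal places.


For a quadratic f(x) = ax^2 + bx + c with a > 0, the minimum is at the vertex.
Vertex x-coordinate: x = -b/(2a)
x = -(-6) / (2 * 5)
x = 6/10 = 3/5
Substitute back to find the minimum value:
f(3/5) = 5 * (3/5)^2 - 6 * (3/5) + 2
= 9/5 - 18/5 + 2
= 1/5 = 0.20

0.20


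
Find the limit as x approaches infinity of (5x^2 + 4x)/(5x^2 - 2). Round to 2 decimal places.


For limits at infinity with equal-degree polynomials,
we compare leading coefficients.
Numerator leading term: 5x^2
Denominator leading term: 5x^2
Divide both by x^2:
lim = (5 + 4/x) / (5 - 2/x^2)
As x -> infinity, the 1/x and 1/x^2 terms vanish:
= 5/5 = 1 = 1.00

1.00


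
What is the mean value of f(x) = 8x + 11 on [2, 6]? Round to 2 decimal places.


Average value = 1/(b-a) * integral from a to b of f(x) dx
First compute the integral of 8x + 11:
F(x) = 4x^2 + 11x
F(6) = 4 * 36 + 11 * 6 = 210
F(2) = 4 * 4 + 11 * 2 = 38
Integral = 210 - 38 = 172
Average = 172 / (6 - 2) = 172 / 4
= 43 = 43.00

43.00


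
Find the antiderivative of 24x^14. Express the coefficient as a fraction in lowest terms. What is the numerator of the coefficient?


Apply the power rule for integration:
integral of ax^n dx = a/(n+1) * x^(n+1) + C
integral of 24x^14 dx
= 24/15 * x^15 + C
= 8/5 * x^15 + C
The coefficient in lowest terms is 8/5, and its numerator is 8

8


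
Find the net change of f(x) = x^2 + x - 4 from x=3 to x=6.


Net change = f(b) - f(a)
f(x) = x^2 + x - 4
Compute f(6):
f(6) = 1 * 6^2 + 1 * 6 - 4
= 36 + 6 - 4
= 38
Compute f(3):
f(3) = 1 * 3^2 + 1 * 3 - 4
= 9 + 3 - 4
= 8
Net change = 38 - 8 = 30

30


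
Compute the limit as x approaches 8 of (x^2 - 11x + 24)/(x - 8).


Direct substitution gives 0/0, so we factor the numerator.
Factor: (x^2 - 11x + 24) = (x - 8)(x - 3)
Cancel the common factor (x - 8):
(x^2 - 11x + 24)/(x - 8) = (x - 3)
Now substitute x = 8:
= (8) - (3) = 5

5


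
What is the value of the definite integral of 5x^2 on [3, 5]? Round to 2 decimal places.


Find the antiderivative of 5x^2:
F(x) = 5/3 * x^3
Apply the Fundamental Theorem of Calculus:
F(5) - F(3)
= 5/3 * 5^3 - 5/3 * 3^3
= 5/3 * (125 - 27)
= 5/3 * 98
= 490/3 ≈ 163.33

163.33


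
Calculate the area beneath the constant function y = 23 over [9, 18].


The area under a constant function y = 23 is a rectangle.
Width = 18 - 9 = 9
Height = 23
Area = width * height
= 9 * 23
= 207

207


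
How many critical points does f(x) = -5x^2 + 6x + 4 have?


Find where f'(x) = 0:
f'(x) = -10x + 6
Set f'(x) = 0:
-10x + 6 = 0
x = -6 / (-10) = 3/5
This is a linear equation in x, so there is exactly one solution.
Number of critical points: 1

1


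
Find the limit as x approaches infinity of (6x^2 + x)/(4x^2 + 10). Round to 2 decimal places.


For limits at infinity with equal-degree polynomials,
we compare leading coefficients.
Numerator leading term: 6x^2
Denominator leading term: 4x^2
Divide both by x^2:
lim = (6 + 1/x) / (4 + 10/x^2)
As x -> infinity, the 1/x and 1/x^2 terms vanish:
= 6/4 = 3/2 = 1.50

1.50


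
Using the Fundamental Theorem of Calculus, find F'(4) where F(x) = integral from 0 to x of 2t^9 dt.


By the Fundamental Theorem of Calculus (Part 1):
If F(x) = integral from 0 to x of f(t) dt, then F'(x) = f(x)
Here f(t) = 2t^9
So F'(x) = 2x^9
Evaluate at x = 4:
F'(4) = 2 * 4^9
= 2 * 262144
= 524288

524288


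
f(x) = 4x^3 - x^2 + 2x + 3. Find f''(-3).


First derivative:
f'(x) = 12x^2 - 2x + 2
Second derivative:
f''(x) = 24x - 2
Substitute x = -3:
f''(-3) = 24 * (-3) - 2
= -72 - 2
= -74

-74


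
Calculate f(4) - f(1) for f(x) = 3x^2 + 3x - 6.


Net change = f(b) - f(a)
f(x) = 3x^2 + 3x - 6
Compute f(4):
f(4) = 3 * 4^2 + 3 * 4 - 6
= 48 + 12 - 6
= 54
Compute f(1):
f(1) = 3 * 1^2 + 3 * 1 - 6
= 3 + 3 - 6
= 0
Net change = 54 - 0 = 54

54


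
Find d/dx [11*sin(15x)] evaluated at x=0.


Apply the chain rule to differentiate 11*sin(15x):
d/dx [11*sin(15x)]
= 11 * cos(15x) * d/dx(15x)
= 11 * 15 * cos(15x)
= 165 * cos(15x)
Evaluate at x = 0:
= 165 * cos(0)
= 165 * 1
= 165

165


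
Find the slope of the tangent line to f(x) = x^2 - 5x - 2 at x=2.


The slope of the tangent line equals f'(x) at the point.
f(x) = x^2 - 5x - 2
f'(x) = 2x - 5
At x = 2:
f'(2) = 2 * 2 - 5
= 4 - 5
= -1

-1


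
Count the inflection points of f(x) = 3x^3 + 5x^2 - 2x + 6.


Inflection points occur where f''(x) = 0 and concavity changes.
f(x) = 3x^3 + 5x^2 - 2x + 6
f'(x) = 9x^2 + 10x - 2
f''(x) = 18x + 10
Set f''(x) = 0:
18x + 10 = 0
x = -10 / 18 = -5/9
Since f''(x) is linear (degree 1), it changes sign at this point.
Therefore there is exactly 1 inflection point.

1


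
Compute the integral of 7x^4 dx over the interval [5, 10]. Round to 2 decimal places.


Find the antiderivative of 7x^4:
F(x) = 7/5 * x^5
Apply the Fundamental Theorem of Calculus:
F(10) - F(5)
= 7/5 * 10^5 - 7/5 * 5^5
= 7/5 * (100000 - 3125)
= 7/5 * 96875
= 135625 = 135625.00

135625.00


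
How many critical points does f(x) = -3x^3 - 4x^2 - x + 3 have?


Find where f'(x) = 0:
f(x) = -3x^3 - 4x^2 - x + 3
f'(x) = -9x^2 - 8x - 1
This is a quadratic in x. Use the discriminant to count real roots.
Discriminant = (-8)^2 - 4 * (-9) * (-1)
= 64 - 36
= 28
Since discriminant > 0, f'(x) = 0 has 2 real solutions.
Number of critical points: 2

2


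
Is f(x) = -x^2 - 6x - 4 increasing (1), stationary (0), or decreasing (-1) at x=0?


Compute f'(x) to determine behavior:
f'(x) = -2x - 6
f'(0) = -2 * 0 - 6
= 0 - 6
= -6
Since f'(0) < 0, the function is decreasing (-1)

-1


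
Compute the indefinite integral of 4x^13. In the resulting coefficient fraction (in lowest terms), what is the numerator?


Apply the power rule for integration:
integral of ax^n dx = a/(n+1) * x^(n+1) + C
integral of 4x^13 dx
= 4/14 * x^14 + C
= 2/7 * x^14 + C
The coefficient in lowest terms is 2/7, and its numerator is 2

2


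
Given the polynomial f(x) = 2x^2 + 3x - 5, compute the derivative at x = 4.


Differentiate term by term using power and sum rules:
f(x) = 2x^2 + 3x - 5
f'(x) = 4x + 3
Substitute x = 4:
f'(4) = 4 * 4 + 3
= 16 + 3
= 19

19


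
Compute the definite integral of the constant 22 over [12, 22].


The integral of a constant k over [a, b] equals k * (b - a).
integral from 12 to 22 of 22 dx
= 22 * (22 - 12)
= 22 * 10
= 220

220


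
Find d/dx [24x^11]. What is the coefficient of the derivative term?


We apply the power rule: d/dx [ax^n] = a*n * x^(n-1)
d/dx [24x^11]
= 24 * 11 * x^(11-1)
= 264x^10
The coefficient is 264

264


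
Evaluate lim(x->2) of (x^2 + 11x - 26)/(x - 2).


Direct substitution gives 0/0, so we factor the numerator.
Factor: (x^2 + 11x - 26) = (x - 2)(x + 13)
Cancel the common factor (x - 2):
(x^2 + 11x - 26)/(x - 2) = (x + 13)
Now substitute x = 2:
= (2) - (-13) = 15

15


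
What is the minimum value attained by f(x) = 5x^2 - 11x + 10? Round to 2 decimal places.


For a quadratic f(x) = ax^2 + bx + c with a > 0, the minimum is at the vertex.
Vertex x-coordinate: x = -b/(2a)
x = -(-11) / (2 * 5)
x = 11/10
Substitute back to find the minimum value:
f(11/10) = 5 * (11/10)^2 - 11 * (11/10) + 10
= 121/20 - 121/10 + 10
= 79/20 = 3.95

3.95


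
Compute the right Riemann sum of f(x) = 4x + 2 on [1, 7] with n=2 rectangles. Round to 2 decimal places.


Right Riemann sum uses right endpoints of each subinterval.
Interval: [1, 7], n = 2
dx = (7 - 1) / 2 = 3
Right endpoints: [4, 7]
f values: [18, 30]
Sum = dx * (sum of f values)
= 3 * 48
= 144 = 144.00

144.00
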